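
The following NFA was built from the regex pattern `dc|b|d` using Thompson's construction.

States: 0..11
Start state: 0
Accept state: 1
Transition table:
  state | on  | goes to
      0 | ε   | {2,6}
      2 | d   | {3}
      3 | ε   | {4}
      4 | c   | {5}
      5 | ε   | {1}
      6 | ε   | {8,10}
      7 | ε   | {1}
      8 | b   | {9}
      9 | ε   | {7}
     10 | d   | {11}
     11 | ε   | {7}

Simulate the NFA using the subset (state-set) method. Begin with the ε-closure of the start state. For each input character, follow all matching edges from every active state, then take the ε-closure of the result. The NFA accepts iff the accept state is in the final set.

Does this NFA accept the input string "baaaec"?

Answer: REJECT

Derivation:
S₀ = ε-closure({0}) = {0,2,6,8,10}
'b' @ 1: {1,7,9}  [accepting]
'a' @ 2: {}  — no active states
rest 'aaec' ignored (set empty)
end set {} — state 1 not in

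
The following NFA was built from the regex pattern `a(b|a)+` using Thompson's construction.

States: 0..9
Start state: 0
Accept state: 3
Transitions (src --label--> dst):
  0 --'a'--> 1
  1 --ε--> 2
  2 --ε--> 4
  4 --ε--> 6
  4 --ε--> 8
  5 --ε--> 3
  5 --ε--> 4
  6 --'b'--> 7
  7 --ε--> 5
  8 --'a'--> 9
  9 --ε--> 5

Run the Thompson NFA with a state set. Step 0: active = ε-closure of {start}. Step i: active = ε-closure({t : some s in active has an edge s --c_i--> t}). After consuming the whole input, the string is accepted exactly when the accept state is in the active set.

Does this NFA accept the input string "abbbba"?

initial (ε-close {0}): {0}
'a' @ 1: {1,2,4,6,8}
'b' @ 2: {3,4,5,6,7,8}  (accept∈set)
'b' @ 3: {3,4,5,6,7,8}  (accept∈set)
'b' @ 4: {3,4,5,6,7,8}  (accept∈set)
'b' @ 5: {3,4,5,6,7,8}  (accept∈set)
'a' @ 6: {3,4,5,6,8,9}  (accept∈set)
final: {3,4,5,6,8,9}; accept 3 in set

Answer: ACCEPT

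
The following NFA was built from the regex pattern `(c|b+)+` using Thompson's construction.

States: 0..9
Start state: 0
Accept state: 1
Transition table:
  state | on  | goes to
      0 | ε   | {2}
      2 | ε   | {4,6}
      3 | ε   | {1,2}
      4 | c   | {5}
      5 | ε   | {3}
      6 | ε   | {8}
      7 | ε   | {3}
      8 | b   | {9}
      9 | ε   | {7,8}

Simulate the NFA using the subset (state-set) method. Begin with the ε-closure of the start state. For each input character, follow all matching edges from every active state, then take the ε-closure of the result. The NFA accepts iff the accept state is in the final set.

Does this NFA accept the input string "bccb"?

Answer: ACCEPT

Trace:
start: ε-closure({0}) = {0,2,4,6,8}
'b' @ 1: {1,2,3,4,6,7,8,9}  [accepting]
'c' @ 2: {1,2,3,4,5,6,8}  [accepting]
'c' @ 3: {1,2,3,4,5,6,8}  [accepting]
'b' @ 4: {1,2,3,4,6,7,8,9}  [accepting]
final: {1,2,3,4,6,7,8,9}; accept 1 in set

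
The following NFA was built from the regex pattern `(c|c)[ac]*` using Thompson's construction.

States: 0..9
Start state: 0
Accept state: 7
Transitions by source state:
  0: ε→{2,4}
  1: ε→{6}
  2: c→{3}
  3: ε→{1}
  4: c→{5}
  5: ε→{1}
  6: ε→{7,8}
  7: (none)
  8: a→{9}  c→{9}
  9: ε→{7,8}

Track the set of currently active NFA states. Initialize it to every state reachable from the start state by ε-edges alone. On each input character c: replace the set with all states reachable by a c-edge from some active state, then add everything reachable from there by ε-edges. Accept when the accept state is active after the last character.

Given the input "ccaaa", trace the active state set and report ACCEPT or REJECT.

Answer: ACCEPT

Steps:
start: ε-closure({0}) = {0,2,4}
'c' @ 1: {1,3,5,6,7,8}  ✓accept
'c' @ 2: {7,8,9}  ✓accept
'a' @ 3: {7,8,9}  ✓accept
'a' @ 4: {7,8,9}  ✓accept
'a' @ 5: {7,8,9}  ✓accept
end set {7,8,9} — state 7 in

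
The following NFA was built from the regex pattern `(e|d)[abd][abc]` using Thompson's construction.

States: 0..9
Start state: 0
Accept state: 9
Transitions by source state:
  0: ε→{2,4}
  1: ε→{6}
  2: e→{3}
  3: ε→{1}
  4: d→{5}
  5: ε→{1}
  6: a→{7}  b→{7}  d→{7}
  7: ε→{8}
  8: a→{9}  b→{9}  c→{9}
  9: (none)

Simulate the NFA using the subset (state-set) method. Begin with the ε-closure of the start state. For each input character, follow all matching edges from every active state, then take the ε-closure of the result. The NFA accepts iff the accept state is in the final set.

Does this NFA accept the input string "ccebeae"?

Answer: REJECT

Steps:
initial (ε-close {0}): {0,2,4}
'c' @ 1: {}  — no active states
rest 'cebeae' ignored (set empty)
final: {}; accept 9 not in set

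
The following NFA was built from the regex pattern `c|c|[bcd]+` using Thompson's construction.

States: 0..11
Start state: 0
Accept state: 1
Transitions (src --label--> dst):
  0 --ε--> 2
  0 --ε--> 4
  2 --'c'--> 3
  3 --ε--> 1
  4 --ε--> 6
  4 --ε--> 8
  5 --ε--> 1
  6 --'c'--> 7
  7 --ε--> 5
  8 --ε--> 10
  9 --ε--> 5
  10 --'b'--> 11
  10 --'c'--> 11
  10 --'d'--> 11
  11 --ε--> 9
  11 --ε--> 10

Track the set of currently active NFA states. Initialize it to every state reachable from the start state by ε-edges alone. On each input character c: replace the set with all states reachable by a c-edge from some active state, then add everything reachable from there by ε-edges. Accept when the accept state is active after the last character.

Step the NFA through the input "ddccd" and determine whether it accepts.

initial (ε-close {0}): {0,2,4,6,8,10}
'd' @ 1: {1,5,9,10,11}  [accepting]
'd' @ 2: {1,5,9,10,11}  [accepting]
'c' @ 3: {1,5,9,10,11}  [accepting]
'c' @ 4: {1,5,9,10,11}  [accepting]
'd' @ 5: {1,5,9,10,11}  [accepting]
end set {1,5,9,10,11} — state 1 in

Answer: ACCEPT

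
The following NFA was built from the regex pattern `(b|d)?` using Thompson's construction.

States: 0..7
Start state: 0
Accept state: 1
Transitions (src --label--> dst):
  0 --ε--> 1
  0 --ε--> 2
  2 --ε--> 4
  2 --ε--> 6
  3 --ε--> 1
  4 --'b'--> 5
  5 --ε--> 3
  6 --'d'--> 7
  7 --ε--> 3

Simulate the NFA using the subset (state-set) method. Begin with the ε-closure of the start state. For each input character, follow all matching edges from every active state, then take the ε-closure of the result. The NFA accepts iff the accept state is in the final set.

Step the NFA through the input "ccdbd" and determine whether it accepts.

Answer: REJECT

Trace:
start: ε-closure({0}) = {0,1,2,4,6}
'c' @ 1: {}  — dead — no transitions
rest 'cdbd' ignored (set empty)
after full input: {}  (accept=1 not in)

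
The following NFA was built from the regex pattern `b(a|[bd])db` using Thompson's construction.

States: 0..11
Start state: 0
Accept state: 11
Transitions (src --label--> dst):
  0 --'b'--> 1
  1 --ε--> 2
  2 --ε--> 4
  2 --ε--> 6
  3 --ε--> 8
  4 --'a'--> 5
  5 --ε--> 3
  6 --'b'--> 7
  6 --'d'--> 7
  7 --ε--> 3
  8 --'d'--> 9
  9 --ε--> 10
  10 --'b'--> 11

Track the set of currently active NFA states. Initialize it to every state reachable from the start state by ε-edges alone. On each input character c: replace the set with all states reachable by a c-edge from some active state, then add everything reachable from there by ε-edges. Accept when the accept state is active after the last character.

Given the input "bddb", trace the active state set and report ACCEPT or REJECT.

start: ε-closure({0}) = {0}
'b' @ 1: {1,2,4,6}
'd' @ 2: {3,7,8}
'd' @ 3: {9,10}
'b' @ 4: {11}  [accepting]
final: {11}; accept 11 in set

Answer: ACCEPT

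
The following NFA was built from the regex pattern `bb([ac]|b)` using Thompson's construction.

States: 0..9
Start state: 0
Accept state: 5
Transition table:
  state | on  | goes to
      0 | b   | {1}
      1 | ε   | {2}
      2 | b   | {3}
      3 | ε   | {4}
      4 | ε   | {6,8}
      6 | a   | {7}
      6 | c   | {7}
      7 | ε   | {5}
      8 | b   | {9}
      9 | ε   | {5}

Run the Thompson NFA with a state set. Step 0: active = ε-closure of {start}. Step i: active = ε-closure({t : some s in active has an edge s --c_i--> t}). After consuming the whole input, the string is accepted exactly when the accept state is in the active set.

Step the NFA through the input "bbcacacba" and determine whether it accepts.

initial (ε-close {0}): {0}
'b' @ 1: {1,2}
'b' @ 2: {3,4,6,8}
'c' @ 3: {5,7}  [accepting]
'a' @ 4: {}  — dead — no transitions
rest 'cacba' ignored (set empty)
end set {} — state 5 not in

Answer: REJECT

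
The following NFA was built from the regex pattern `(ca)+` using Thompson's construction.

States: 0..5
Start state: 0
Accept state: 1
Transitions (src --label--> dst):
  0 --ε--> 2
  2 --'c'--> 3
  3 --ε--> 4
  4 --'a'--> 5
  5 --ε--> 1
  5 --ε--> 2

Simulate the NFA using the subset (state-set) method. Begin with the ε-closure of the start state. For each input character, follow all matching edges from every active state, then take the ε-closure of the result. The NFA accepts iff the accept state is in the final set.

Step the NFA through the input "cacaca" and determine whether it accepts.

Answer: ACCEPT

Derivation:
initial (ε-close {0}): {0,2}
'c' @ 1: {3,4}
'a' @ 2: {1,2,5}  (accept∈set)
'c' @ 3: {3,4}
'a' @ 4: {1,2,5}  (accept∈set)
'c' @ 5: {3,4}
'a' @ 6: {1,2,5}  (accept∈set)
after full input: {1,2,5}  (accept=1 in)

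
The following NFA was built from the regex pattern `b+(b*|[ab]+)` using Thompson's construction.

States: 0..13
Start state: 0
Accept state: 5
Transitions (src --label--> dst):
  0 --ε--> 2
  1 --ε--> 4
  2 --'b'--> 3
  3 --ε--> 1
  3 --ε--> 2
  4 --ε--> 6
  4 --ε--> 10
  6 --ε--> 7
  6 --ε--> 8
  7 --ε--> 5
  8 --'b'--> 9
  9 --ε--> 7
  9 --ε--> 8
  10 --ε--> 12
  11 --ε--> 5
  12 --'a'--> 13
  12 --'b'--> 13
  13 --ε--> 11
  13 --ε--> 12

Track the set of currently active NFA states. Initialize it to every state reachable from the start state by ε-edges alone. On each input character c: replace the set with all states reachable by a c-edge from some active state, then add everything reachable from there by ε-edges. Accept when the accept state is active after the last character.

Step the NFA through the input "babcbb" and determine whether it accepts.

Answer: REJECT

Derivation:
start: ε-closure({0}) = {0,2}
'b' @ 1: {1,2,3,4,5,6,7,8,10,12}  ✓accept
'a' @ 2: {5,11,12,13}  ✓accept
'b' @ 3: {5,11,12,13}  ✓accept
'c' @ 4: {}  — dead — no transitions
rest 'bb' ignored (set empty)
end set {} — state 5 not in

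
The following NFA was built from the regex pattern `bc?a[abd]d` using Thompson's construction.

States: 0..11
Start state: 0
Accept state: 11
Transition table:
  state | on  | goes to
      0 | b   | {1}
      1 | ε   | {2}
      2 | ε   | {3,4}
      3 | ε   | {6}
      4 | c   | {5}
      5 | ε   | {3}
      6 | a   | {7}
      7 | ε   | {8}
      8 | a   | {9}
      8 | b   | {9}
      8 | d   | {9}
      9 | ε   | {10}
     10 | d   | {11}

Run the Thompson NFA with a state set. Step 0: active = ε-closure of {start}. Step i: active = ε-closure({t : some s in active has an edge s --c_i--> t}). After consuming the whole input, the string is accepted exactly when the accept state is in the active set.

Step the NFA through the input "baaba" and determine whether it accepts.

start: ε-closure({0}) = {0}
'b' @ 1: {1,2,3,4,6}
'a' @ 2: {7,8}
'a' @ 3: {9,10}
'b' @ 4: {}  — dead — no transitions
rest 'a' ignored (set empty)
end set {} — state 11 not in

Answer: REJECT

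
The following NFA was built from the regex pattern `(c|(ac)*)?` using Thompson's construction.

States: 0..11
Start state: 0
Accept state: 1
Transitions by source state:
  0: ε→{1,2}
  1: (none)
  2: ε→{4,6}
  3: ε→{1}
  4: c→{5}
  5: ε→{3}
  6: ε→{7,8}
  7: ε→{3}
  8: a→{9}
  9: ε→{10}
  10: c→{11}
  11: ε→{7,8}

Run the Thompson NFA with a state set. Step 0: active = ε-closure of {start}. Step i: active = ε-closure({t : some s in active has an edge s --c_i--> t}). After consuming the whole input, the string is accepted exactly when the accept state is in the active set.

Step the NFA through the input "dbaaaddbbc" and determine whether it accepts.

S₀ = ε-closure({0}) = {0,1,2,3,4,6,7,8}
'd' @ 1: {}  — dead — no transitions
rest 'baaaddbbc' ignored (set empty)
after full input: {}  (accept=1 not in)

Answer: REJECT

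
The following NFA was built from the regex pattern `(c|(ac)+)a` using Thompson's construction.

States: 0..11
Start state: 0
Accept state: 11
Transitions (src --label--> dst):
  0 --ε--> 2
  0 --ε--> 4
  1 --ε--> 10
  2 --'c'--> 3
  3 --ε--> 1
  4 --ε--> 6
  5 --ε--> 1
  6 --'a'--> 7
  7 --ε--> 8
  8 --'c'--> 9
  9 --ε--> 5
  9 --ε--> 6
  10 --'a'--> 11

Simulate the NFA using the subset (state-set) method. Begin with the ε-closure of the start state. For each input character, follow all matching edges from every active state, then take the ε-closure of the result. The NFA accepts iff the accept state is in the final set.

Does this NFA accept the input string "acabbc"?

Answer: REJECT

Trace:
S₀ = ε-closure({0}) = {0,2,4,6}
'a' @ 1: {7,8}
'c' @ 2: {1,5,6,9,10}
'a' @ 3: {7,8,11}  ✓accept
'b' @ 4: {}  — dead — no transitions
rest 'bc' ignored (set empty)
after full input: {}  (accept=11 not in)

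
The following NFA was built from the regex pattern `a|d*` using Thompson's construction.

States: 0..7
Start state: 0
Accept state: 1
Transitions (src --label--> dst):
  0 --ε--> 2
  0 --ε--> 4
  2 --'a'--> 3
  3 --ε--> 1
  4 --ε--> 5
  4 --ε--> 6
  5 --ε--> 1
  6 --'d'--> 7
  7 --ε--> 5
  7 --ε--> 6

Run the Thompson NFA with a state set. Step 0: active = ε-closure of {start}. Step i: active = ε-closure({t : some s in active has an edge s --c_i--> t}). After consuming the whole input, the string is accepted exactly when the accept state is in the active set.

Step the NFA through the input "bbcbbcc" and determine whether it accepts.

S₀ = ε-closure({0}) = {0,1,2,4,5,6}
'b' @ 1: {}  — no active states
rest 'bcbbcc' ignored (set empty)
after full input: {}  (accept=1 not in)

Answer: REJECT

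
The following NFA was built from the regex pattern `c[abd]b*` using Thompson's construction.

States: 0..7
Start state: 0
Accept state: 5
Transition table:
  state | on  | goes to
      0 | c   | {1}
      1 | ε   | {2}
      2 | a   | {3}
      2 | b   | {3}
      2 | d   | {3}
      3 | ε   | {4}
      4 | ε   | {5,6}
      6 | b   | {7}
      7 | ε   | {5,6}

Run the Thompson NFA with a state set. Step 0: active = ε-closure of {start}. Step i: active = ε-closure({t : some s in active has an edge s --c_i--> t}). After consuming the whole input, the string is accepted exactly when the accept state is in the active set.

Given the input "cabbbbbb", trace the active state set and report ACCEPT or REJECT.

S₀ = ε-closure({0}) = {0}
'c' @ 1: {1,2}
'a' @ 2: {3,4,5,6}  ✓accept
'b' @ 3: {5,6,7}  ✓accept
'b' @ 4: {5,6,7}  ✓accept
'b' @ 5: {5,6,7}  ✓accept
'b' @ 6: {5,6,7}  ✓accept
'b' @ 7: {5,6,7}  ✓accept
'b' @ 8: {5,6,7}  ✓accept
after full input: {5,6,7}  (accept=5 in)

Answer: ACCEPT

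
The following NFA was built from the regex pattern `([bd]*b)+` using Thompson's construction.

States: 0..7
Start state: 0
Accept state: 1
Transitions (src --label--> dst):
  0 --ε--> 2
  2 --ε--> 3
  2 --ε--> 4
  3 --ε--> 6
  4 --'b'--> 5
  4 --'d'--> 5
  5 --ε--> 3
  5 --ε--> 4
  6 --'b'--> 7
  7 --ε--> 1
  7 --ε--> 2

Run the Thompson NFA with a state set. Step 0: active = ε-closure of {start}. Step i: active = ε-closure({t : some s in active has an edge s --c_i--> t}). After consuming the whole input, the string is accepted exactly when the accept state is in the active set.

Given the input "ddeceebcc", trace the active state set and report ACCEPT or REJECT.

Answer: REJECT

Derivation:
start: ε-closure({0}) = {0,2,3,4,6}
'd' @ 1: {3,4,5,6}
'd' @ 2: {3,4,5,6}
'e' @ 3: {}  — state set empty
rest 'ceebcc' ignored (set empty)
after full input: {}  (accept=1 not in)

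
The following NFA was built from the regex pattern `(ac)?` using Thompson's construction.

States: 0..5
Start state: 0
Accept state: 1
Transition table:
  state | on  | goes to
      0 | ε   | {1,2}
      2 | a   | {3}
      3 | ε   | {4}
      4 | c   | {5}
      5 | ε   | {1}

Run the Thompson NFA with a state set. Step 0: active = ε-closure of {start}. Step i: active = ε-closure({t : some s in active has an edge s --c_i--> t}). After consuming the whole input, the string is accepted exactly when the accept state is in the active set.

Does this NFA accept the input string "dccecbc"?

Answer: REJECT

Steps:
start: ε-closure({0}) = {0,1,2}
'd' @ 1: {}  — no active states
rest 'ccecbc' ignored (set empty)
final: {}; accept 1 not in set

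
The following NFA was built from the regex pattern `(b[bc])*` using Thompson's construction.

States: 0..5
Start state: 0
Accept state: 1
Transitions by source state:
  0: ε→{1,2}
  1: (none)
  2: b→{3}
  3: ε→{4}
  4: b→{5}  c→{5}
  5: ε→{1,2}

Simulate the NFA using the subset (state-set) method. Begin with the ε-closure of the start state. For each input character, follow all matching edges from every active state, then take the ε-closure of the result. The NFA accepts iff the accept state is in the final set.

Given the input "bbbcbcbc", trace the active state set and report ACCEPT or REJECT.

Answer: ACCEPT

Derivation:
S₀ = ε-closure({0}) = {0,1,2}
'b' @ 1: {3,4}
'b' @ 2: {1,2,5}  (accept∈set)
'b' @ 3: {3,4}
'c' @ 4: {1,2,5}  (accept∈set)
'b' @ 5: {3,4}
'c' @ 6: {1,2,5}  (accept∈set)
'b' @ 7: {3,4}
'c' @ 8: {1,2,5}  (accept∈set)
final: {1,2,5}; accept 1 in set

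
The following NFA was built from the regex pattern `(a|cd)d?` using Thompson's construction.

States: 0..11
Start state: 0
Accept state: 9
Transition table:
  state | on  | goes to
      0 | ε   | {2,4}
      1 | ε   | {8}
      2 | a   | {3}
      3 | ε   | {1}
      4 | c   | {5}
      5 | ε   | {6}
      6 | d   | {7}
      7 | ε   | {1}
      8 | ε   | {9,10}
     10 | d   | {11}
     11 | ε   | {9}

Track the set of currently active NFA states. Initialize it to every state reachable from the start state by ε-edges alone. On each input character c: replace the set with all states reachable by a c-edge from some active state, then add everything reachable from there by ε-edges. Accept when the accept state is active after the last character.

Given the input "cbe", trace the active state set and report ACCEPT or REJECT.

Answer: REJECT

Steps:
S₀ = ε-closure({0}) = {0,2,4}
'c' @ 1: {5,6}
'b' @ 2: {}  — no active states
rest 'e' ignored (set empty)
final: {}; accept 9 not in set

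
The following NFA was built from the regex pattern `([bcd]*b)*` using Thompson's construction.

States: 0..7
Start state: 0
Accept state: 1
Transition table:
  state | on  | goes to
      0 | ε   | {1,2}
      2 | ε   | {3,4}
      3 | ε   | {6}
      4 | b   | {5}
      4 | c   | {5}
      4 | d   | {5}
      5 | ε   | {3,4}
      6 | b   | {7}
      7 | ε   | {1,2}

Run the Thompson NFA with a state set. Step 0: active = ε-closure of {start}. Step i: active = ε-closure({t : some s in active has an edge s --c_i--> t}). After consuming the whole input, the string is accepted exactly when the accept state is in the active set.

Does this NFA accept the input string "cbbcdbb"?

start: ε-closure({0}) = {0,1,2,3,4,6}
'c' @ 1: {3,4,5,6}
'b' @ 2: {1,2,3,4,5,6,7}  ✓accept
'b' @ 3: {1,2,3,4,5,6,7}  ✓accept
'c' @ 4: {3,4,5,6}
'd' @ 5: {3,4,5,6}
'b' @ 6: {1,2,3,4,5,6,7}  ✓accept
'b' @ 7: {1,2,3,4,5,6,7}  ✓accept
final: {1,2,3,4,5,6,7}; accept 1 in set

Answer: ACCEPT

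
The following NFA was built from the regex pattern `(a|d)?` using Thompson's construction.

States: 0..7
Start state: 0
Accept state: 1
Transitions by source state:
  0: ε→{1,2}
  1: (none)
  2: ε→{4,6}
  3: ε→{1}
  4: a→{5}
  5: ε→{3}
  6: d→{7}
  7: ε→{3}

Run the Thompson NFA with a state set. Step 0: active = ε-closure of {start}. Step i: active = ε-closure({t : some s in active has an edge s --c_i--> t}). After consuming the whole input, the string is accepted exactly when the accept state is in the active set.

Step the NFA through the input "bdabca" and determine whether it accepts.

Answer: REJECT

Steps:
S₀ = ε-closure({0}) = {0,1,2,4,6}
'b' @ 1: {}  — no active states
rest 'dabca' ignored (set empty)
after full input: {}  (accept=1 not in)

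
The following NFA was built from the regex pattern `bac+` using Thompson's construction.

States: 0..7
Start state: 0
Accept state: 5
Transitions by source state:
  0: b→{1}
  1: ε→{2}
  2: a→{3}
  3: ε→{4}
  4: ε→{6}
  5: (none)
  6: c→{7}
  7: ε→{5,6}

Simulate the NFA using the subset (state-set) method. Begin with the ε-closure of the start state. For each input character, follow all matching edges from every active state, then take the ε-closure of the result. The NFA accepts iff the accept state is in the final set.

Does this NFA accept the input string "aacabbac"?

start: ε-closure({0}) = {0}
'a' @ 1: {}  — dead — no transitions
rest 'acabbac' ignored (set empty)
end set {} — state 5 not in

Answer: REJECT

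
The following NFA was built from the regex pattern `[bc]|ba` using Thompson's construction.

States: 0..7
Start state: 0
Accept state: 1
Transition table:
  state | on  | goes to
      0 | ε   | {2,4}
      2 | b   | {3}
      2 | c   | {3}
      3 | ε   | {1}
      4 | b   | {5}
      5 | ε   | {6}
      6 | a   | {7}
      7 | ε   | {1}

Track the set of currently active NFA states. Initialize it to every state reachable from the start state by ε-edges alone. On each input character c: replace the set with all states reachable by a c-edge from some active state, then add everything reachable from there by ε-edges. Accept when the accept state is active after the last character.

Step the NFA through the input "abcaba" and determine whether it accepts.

initial (ε-close {0}): {0,2,4}
'a' @ 1: {}  — state set empty
rest 'bcaba' ignored (set empty)
after full input: {}  (accept=1 not in)

Answer: REJECT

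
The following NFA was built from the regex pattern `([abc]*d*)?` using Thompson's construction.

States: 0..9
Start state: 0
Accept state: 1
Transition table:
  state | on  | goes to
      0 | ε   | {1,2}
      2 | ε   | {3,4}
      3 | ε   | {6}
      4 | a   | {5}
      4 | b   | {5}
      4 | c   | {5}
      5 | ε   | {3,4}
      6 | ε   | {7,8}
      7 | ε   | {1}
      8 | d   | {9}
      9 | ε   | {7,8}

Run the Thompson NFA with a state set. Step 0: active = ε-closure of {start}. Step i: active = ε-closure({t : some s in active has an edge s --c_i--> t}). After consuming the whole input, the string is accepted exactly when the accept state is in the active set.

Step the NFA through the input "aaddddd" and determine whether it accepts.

Answer: ACCEPT

Trace:
initial (ε-close {0}): {0,1,2,3,4,6,7,8}
'a' @ 1: {1,3,4,5,6,7,8}  [accepting]
'a' @ 2: {1,3,4,5,6,7,8}  [accepting]
'd' @ 3: {1,7,8,9}  [accepting]
'd' @ 4: {1,7,8,9}  [accepting]
'd' @ 5: {1,7,8,9}  [accepting]
'd' @ 6: {1,7,8,9}  [accepting]
'd' @ 7: {1,7,8,9}  [accepting]
end set {1,7,8,9} — state 1 in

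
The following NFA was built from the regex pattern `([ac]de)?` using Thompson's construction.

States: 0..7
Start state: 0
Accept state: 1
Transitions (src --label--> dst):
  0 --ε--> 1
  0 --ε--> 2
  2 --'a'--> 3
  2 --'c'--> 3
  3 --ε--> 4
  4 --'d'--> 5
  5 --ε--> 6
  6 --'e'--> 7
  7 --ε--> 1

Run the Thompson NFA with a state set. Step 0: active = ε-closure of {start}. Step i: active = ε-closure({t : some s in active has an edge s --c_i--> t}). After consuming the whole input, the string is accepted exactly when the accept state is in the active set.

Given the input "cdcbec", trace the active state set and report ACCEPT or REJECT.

Answer: REJECT

Derivation:
start: ε-closure({0}) = {0,1,2}
'c' @ 1: {3,4}
'd' @ 2: {5,6}
'c' @ 3: {}  — no active states
rest 'bec' ignored (set empty)
after full input: {}  (accept=1 not in)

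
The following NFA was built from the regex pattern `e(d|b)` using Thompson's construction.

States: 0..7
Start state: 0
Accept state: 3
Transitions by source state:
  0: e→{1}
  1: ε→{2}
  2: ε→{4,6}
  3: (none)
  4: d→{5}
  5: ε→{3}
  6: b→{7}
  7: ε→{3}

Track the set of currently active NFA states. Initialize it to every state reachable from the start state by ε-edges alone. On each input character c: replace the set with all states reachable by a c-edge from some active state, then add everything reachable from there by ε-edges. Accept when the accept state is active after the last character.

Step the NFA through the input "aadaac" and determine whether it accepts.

Answer: REJECT

Trace:
initial (ε-close {0}): {0}
'a' @ 1: {}  — no active states
rest 'adaac' ignored (set empty)
final: {}; accept 3 not in set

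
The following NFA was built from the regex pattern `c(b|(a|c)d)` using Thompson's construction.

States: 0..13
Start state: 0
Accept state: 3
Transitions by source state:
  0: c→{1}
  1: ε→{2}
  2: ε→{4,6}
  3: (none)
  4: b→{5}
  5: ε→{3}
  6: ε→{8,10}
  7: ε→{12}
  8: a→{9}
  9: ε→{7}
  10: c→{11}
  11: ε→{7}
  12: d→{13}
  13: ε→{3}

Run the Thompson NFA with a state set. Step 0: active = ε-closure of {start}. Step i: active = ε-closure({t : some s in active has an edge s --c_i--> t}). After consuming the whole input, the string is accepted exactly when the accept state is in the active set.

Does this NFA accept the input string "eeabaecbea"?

S₀ = ε-closure({0}) = {0}
'e' @ 1: {}  — state set empty
rest 'eabaecbea' ignored (set empty)
after full input: {}  (accept=3 not in)

Answer: REJECT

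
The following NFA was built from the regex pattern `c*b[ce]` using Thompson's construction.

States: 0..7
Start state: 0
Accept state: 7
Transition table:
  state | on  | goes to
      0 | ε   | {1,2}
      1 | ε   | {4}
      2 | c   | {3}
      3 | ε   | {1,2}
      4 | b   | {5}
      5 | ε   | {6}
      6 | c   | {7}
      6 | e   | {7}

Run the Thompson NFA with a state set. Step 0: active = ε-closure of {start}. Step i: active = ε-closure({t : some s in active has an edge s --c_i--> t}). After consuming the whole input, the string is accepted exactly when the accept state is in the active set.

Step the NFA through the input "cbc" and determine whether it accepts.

start: ε-closure({0}) = {0,1,2,4}
'c' @ 1: {1,2,3,4}
'b' @ 2: {5,6}
'c' @ 3: {7}  ✓accept
final: {7}; accept 7 in set

Answer: ACCEPT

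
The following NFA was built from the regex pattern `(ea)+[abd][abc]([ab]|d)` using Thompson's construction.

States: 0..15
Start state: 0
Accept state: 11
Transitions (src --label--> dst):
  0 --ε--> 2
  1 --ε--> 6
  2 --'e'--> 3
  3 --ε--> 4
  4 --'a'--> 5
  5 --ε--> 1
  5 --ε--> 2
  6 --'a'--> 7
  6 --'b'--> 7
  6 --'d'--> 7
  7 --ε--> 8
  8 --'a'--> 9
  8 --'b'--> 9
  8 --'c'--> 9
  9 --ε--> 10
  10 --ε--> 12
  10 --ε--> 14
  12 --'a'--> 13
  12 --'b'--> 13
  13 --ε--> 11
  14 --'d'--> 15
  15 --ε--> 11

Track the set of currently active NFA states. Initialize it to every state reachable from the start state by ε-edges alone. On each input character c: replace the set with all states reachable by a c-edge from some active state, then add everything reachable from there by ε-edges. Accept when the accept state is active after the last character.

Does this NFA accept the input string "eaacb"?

initial (ε-close {0}): {0,2}
'e' @ 1: {3,4}
'a' @ 2: {1,2,5,6}
'a' @ 3: {7,8}
'c' @ 4: {9,10,12,14}
'b' @ 5: {11,13}  (accept∈set)
final: {11,13}; accept 11 in set

Answer: ACCEPT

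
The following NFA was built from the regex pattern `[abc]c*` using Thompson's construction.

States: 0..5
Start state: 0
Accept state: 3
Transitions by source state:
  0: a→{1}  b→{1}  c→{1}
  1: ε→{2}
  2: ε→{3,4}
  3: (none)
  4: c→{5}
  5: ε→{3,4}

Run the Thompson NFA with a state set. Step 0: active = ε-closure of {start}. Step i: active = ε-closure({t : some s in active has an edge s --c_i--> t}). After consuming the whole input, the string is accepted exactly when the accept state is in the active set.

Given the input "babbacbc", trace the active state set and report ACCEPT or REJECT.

Answer: REJECT

Derivation:
start: ε-closure({0}) = {0}
'b' @ 1: {1,2,3,4}  ✓accept
'a' @ 2: {}  — dead — no transitions
rest 'bbacbc' ignored (set empty)
final: {}; accept 3 not in set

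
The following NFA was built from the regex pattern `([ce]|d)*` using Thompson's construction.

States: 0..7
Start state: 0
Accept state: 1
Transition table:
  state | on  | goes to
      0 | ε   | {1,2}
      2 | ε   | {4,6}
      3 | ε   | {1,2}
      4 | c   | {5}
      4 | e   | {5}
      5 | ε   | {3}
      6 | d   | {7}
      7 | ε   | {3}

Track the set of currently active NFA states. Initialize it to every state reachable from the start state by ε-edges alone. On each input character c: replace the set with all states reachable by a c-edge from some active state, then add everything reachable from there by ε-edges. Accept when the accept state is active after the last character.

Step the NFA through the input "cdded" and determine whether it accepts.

Answer: ACCEPT

Derivation:
initial (ε-close {0}): {0,1,2,4,6}
'c' @ 1: {1,2,3,4,5,6}  ✓accept
'd' @ 2: {1,2,3,4,6,7}  ✓accept
'd' @ 3: {1,2,3,4,6,7}  ✓accept
'e' @ 4: {1,2,3,4,5,6}  ✓accept
'd' @ 5: {1,2,3,4,6,7}  ✓accept
end set {1,2,3,4,6,7} — state 1 in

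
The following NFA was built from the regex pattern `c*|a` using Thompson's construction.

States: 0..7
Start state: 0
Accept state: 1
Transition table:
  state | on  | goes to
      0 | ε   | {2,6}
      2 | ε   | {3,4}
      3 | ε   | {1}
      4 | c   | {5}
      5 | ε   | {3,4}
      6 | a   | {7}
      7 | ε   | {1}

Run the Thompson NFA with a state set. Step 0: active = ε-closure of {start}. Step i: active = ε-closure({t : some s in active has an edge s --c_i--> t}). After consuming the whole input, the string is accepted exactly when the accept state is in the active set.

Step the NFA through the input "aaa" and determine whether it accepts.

Answer: REJECT

Derivation:
start: ε-closure({0}) = {0,1,2,3,4,6}
'a' @ 1: {1,7}  ✓accept
'a' @ 2: {}  — no active states
rest 'a' ignored (set empty)
after full input: {}  (accept=1 not in)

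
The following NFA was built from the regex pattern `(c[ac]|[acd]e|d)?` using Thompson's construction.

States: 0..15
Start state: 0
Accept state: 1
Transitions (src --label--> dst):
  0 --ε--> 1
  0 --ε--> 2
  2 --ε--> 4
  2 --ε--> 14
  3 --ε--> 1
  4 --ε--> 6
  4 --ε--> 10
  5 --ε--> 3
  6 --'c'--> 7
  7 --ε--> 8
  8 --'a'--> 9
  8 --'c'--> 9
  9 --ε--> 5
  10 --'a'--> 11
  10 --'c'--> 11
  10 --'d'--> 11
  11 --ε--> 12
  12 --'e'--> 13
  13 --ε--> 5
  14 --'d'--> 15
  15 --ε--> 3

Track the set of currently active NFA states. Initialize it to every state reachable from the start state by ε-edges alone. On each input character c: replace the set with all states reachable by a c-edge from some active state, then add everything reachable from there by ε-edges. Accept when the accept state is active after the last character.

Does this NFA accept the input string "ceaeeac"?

initial (ε-close {0}): {0,1,2,4,6,10,14}
'c' @ 1: {7,8,11,12}
'e' @ 2: {1,3,5,13}  ✓accept
'a' @ 3: {}  — state set empty
rest 'eeac' ignored (set empty)
final: {}; accept 1 not in set

Answer: REJECT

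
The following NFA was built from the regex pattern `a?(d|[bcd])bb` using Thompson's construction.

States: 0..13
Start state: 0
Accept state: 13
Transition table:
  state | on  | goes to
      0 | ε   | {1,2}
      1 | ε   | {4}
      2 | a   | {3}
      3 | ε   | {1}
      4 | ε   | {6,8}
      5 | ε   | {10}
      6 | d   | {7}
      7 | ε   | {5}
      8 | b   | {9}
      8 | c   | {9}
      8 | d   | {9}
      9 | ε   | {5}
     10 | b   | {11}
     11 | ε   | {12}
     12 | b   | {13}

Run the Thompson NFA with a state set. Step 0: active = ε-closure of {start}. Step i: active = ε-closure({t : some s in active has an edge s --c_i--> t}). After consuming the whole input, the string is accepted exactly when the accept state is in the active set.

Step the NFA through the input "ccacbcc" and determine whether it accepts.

Answer: REJECT

Steps:
start: ε-closure({0}) = {0,1,2,4,6,8}
'c' @ 1: {5,9,10}
'c' @ 2: {}  — no active states
rest 'acbcc' ignored (set empty)
final: {}; accept 13 not in set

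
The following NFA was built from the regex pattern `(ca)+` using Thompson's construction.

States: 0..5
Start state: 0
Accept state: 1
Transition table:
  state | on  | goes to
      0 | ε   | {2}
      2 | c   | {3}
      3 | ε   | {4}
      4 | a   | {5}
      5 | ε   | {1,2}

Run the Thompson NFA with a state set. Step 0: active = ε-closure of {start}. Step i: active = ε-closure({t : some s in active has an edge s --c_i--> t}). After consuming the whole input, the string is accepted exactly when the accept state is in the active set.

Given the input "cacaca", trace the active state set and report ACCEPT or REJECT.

Answer: ACCEPT

Derivation:
initial (ε-close {0}): {0,2}
'c' @ 1: {3,4}
'a' @ 2: {1,2,5}  ✓accept
'c' @ 3: {3,4}
'a' @ 4: {1,2,5}  ✓accept
'c' @ 5: {3,4}
'a' @ 6: {1,2,5}  ✓accept
final: {1,2,5}; accept 1 in set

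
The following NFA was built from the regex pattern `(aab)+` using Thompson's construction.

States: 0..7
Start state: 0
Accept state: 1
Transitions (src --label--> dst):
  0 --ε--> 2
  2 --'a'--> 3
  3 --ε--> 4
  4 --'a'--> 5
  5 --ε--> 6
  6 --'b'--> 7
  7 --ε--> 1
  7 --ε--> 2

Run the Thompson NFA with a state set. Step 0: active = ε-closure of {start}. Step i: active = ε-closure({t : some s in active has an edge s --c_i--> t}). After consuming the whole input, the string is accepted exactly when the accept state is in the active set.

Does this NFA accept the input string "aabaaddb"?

Answer: REJECT

Derivation:
initial (ε-close {0}): {0,2}
'a' @ 1: {3,4}
'a' @ 2: {5,6}
'b' @ 3: {1,2,7}  (accept∈set)
'a' @ 4: {3,4}
'a' @ 5: {5,6}
'd' @ 6: {}  — dead — no transitions
rest 'db' ignored (set empty)
end set {} — state 1 not in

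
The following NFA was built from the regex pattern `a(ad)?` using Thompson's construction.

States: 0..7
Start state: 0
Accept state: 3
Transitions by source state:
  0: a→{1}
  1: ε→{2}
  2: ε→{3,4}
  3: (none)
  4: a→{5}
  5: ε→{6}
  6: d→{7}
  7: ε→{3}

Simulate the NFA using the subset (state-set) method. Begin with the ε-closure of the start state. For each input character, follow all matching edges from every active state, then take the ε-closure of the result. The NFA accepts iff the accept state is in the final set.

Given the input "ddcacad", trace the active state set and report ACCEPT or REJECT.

Answer: REJECT

Steps:
initial (ε-close {0}): {0}
'd' @ 1: {}  — state set empty
rest 'dcacad' ignored (set empty)
final: {}; accept 3 not in set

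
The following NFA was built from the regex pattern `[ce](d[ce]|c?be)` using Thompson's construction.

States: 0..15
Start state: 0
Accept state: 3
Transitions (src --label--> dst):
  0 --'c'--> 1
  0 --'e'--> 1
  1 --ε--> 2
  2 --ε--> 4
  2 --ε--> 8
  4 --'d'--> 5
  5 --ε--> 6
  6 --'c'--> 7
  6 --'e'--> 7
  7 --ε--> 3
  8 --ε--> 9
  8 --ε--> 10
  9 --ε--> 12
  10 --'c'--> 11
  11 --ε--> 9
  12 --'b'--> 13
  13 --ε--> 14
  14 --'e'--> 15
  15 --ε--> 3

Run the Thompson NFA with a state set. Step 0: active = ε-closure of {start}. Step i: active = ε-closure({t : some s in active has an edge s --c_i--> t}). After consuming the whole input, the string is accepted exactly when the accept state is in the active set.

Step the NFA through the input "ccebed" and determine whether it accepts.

start: ε-closure({0}) = {0}
'c' @ 1: {1,2,4,8,9,10,12}
'c' @ 2: {9,11,12}
'e' @ 3: {}  — state set empty
rest 'bed' ignored (set empty)
final: {}; accept 3 not in set

Answer: REJECT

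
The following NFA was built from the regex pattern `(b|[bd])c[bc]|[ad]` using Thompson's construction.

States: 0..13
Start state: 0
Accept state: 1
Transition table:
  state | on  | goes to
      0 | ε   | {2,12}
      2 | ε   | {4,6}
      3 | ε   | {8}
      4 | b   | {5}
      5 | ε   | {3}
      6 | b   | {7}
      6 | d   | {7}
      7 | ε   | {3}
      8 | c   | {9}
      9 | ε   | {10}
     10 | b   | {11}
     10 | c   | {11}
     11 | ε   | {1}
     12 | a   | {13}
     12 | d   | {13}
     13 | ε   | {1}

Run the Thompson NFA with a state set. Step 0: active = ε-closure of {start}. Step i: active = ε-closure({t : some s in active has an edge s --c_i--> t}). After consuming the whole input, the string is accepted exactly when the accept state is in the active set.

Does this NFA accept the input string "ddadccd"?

S₀ = ε-closure({0}) = {0,2,4,6,12}
'd' @ 1: {1,3,7,8,13}  (accept∈set)
'd' @ 2: {}  — no active states
rest 'adccd' ignored (set empty)
end set {} — state 1 not in

Answer: REJECT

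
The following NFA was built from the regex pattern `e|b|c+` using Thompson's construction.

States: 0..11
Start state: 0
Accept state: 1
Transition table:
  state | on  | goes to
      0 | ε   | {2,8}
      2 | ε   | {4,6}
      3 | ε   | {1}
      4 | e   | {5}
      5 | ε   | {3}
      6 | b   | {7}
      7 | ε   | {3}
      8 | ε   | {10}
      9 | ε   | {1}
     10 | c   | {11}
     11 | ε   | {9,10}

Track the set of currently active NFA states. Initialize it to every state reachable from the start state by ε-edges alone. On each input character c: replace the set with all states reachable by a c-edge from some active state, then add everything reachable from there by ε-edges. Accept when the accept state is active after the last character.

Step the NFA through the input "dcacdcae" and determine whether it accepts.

Answer: REJECT

Steps:
start: ε-closure({0}) = {0,2,4,6,8,10}
'd' @ 1: {}  — no active states
rest 'cacdcae' ignored (set empty)
after full input: {}  (accept=1 not in)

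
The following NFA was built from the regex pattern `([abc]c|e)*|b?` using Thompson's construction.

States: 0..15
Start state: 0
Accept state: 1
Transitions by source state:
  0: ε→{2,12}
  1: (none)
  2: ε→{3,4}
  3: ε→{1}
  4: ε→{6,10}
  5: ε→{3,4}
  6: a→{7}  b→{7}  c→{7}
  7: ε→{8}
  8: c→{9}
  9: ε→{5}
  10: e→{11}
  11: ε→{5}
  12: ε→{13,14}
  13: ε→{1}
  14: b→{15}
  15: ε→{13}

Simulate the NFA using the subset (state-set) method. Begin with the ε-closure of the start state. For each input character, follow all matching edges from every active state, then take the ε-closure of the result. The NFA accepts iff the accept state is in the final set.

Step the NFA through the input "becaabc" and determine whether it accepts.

Answer: REJECT

Steps:
initial (ε-close {0}): {0,1,2,3,4,6,10,12,13,14}
'b' @ 1: {1,7,8,13,15}  ✓accept
'e' @ 2: {}  — dead — no transitions
rest 'caabc' ignored (set empty)
after full input: {}  (accept=1 not in)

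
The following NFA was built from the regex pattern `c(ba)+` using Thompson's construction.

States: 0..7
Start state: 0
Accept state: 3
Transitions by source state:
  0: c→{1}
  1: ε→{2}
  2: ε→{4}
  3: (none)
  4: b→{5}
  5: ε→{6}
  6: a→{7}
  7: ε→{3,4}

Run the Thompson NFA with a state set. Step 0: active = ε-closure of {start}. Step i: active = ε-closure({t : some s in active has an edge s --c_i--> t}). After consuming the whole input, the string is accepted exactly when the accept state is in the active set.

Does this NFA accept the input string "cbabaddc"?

S₀ = ε-closure({0}) = {0}
'c' @ 1: {1,2,4}
'b' @ 2: {5,6}
'a' @ 3: {3,4,7}  [accepting]
'b' @ 4: {5,6}
'a' @ 5: {3,4,7}  [accepting]
'd' @ 6: {}  — no active states
rest 'dc' ignored (set empty)
after full input: {}  (accept=3 not in)

Answer: REJECT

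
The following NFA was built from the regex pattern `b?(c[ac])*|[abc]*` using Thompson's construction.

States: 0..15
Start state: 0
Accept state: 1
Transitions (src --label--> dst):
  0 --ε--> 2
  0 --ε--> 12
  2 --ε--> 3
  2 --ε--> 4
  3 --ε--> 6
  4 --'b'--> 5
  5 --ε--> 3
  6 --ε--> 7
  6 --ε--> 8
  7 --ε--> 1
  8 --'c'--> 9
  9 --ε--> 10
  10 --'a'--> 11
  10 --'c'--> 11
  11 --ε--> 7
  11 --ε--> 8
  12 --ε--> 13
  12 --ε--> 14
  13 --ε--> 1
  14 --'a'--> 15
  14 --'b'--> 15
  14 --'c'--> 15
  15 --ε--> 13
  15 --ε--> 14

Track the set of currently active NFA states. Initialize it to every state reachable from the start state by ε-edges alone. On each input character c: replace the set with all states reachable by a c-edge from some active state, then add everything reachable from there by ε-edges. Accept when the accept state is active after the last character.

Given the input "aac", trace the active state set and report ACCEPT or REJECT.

initial (ε-close {0}): {0,1,2,3,4,6,7,8,12,13,14}
'a' @ 1: {1,13,14,15}  [accepting]
'a' @ 2: {1,13,14,15}  [accepting]
'c' @ 3: {1,13,14,15}  [accepting]
end set {1,13,14,15} — state 1 in

Answer: ACCEPT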